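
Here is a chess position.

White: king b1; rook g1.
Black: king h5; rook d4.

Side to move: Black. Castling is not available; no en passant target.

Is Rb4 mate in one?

After Rb4: white king on b1; in check: yes, from the black rook on b4.
White has 4 legal replies: Kc2, Ka2, Kc1, Ka1.
In check but a legal move exists → not checkmate.

no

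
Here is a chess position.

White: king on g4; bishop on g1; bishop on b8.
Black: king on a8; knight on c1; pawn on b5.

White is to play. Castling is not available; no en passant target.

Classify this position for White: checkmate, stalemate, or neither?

neither

White to move; white king on g4.
In check: no.
Legal moves for White include: Bc7, Bba7, Bd6, Be5, Bf4, Bg3, Bbh2, Kh5, Kg5, Kf5, Kh4, Kf4, Kh3, Kg3, Kf3, Bga7, Bb6, Bc5, ... (list truncated; more exist).
White has legal moves and is not in check → neither.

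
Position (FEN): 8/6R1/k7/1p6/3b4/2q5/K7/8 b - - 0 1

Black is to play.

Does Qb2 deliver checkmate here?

After Qb2: white king on a2; in check: yes, from the black queen on b2.
King squares — a1: attacked by Qb2; b1: attacked by Qb2; b2: attacked by Bd4; a3: attacked by Qb2; b3: attacked by Qb2.
White has no legal moves → checkmate.

yes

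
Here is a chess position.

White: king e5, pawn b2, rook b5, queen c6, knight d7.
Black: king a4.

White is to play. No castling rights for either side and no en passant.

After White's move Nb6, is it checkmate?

yes

After Nb6: black king on a4; in check: yes, from the white knight on b6.
King squares — a3: attacked by Pb2; b3: attacked by Rb5; b4: attacked by Rb5; a5: attacked by Rb5; b5: attacked by Qc6.
Black has no legal moves → checkmate.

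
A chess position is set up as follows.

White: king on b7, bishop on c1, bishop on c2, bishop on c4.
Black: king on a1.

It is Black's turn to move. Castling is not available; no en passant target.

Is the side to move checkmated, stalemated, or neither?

Black to move; black king on a1.
In check: no.
King squares — b1: attacked by Bc2; a2: attacked by Bc4; b2: attacked by Bc1.
Legal moves for Black: none.
Not in check and no legal moves → stalemate.

stalemate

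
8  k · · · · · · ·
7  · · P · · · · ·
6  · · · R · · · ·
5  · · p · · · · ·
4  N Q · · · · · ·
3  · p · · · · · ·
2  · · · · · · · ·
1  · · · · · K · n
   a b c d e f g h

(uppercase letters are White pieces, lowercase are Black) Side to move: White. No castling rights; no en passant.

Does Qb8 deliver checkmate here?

After Qb8: black king on a8; in check: yes, from the white queen on b8.
King squares — a7: attacked by Qb8; b7: attacked by Qb8; b8: attacked by Pc7.
Black has no legal moves → checkmate.

yes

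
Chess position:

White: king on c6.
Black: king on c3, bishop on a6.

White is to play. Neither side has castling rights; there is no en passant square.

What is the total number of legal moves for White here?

White to move; king on c6.
In check: no.
Legal moves: Kd7, Kc7, Kd6, Kb6, Kd5, Kc5.
Count: 6.

6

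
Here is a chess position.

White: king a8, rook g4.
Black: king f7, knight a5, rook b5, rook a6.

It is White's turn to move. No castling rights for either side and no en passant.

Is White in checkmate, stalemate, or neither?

checkmate

White to move; white king on a8.
In check: yes, from the black rook on a6.
King squares — a7: attacked by Ra6; b7: attacked by Na5; b8: attacked by Rb5.
Legal moves for White: none.
In check with no legal moves → checkmate.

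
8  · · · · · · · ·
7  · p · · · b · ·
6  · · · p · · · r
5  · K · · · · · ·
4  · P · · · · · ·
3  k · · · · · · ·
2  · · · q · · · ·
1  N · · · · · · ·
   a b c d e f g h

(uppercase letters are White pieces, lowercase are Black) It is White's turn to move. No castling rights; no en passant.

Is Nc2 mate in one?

no

After Nc2: black king on a3; in check: yes, from the white knight on c2.
Black has 4 legal replies: Kb3, Kb2, Ka2, Qxc2.
In check but a legal move exists → not checkmate.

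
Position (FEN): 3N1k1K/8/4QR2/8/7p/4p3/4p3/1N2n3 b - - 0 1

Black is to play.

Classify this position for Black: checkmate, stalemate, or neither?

Black to move; black king on f8.
In check: yes, from the white rook on f6.
King squares — e7: attacked by Qe6; f7: attacked by Qe6; g7: attacked by Kh8; e8: attacked by Qe6; g8: attacked by Qe6.
Legal moves for Black: none.
In check with no legal moves → checkmate.

checkmate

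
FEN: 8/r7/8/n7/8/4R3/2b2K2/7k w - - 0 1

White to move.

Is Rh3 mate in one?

yes

After Rh3: black king on h1; in check: yes, from the white rook on h3.
King squares — g1: attacked by Kf2; g2: attacked by Kf2; h2: attacked by Rh3.
Black has no legal moves → checkmate.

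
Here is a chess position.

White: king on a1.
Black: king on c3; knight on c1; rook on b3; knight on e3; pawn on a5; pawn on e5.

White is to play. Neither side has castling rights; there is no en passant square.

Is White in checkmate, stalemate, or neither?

White to move; white king on a1.
In check: no.
King squares — b1: attacked by Rb3; a2: attacked by Nc1; b2: attacked by Rb3.
Legal moves for White: none.
Not in check and no legal moves → stalemate.

stalemate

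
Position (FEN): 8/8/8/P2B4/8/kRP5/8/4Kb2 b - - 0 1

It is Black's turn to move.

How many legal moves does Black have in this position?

Black to move; king on a3.
In check: yes, from the white rook on b3.
Legal moves: Ka4, Ka2.
Count: 2.

2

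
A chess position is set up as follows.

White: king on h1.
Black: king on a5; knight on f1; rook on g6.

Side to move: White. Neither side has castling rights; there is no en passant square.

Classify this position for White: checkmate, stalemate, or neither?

White to move; white king on h1.
In check: no.
King squares — g1: attacked by Rg6; g2: attacked by Rg6; h2: attacked by Nf1.
Legal moves for White: none.
Not in check and no legal moves → stalemate.

stalemate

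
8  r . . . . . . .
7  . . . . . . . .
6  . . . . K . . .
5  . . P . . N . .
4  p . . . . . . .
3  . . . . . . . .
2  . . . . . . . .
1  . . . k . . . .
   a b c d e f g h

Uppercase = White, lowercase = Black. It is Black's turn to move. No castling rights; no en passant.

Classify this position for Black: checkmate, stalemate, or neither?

neither

Black to move; black king on d1.
In check: no.
Legal moves for Black: Rh8, Rg8, Rf8, Re8+, Rd8, Rc8, Rb8, Ra7, Ra6+, Ra5, Ke2, Kd2, Kc2, Ke1, Kc1, a3.
Black has 16 legal moves and is not in check → neither.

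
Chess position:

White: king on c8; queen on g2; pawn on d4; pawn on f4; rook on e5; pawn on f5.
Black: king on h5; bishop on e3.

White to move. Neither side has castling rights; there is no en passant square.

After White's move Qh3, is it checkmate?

After Qh3: black king on h5; in check: yes, from the white queen on h3.
King squares — g4: attacked by Qh3; h4: attacked by Qh3; g5: attacked by Pf4; g6: attacked by Pf5; h6: attacked by Qh3.
Black has no legal moves → checkmate.

yes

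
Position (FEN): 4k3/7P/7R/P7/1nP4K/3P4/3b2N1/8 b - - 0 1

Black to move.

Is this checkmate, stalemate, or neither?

Black to move; black king on e8.
In check: no.
Legal moves for Black: Kf8, Kd8, Kf7, Ke7, Kd7, Nc6, Na6, Nd5, Nxd3, Nc2, Na2, Bxh6, Bg5+, Bf4, Be3, Bc3, Be1+, Bc1.
Black has 18 legal moves and is not in check → neither.

neither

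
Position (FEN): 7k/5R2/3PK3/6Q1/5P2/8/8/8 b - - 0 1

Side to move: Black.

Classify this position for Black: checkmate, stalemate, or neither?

stalemate

Black to move; black king on h8.
In check: no.
King squares — g7: attacked by Qg5; h7: attacked by Rf7; g8: attacked by Qg5.
Legal moves for Black: none.
Not in check and no legal moves → stalemate.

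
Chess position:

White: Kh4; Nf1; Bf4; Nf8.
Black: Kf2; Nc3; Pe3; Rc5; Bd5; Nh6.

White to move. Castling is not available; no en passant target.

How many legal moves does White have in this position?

White to move; king on h4.
In check: no.
Legal moves: Nh7, Nd7, Ng6, Ne6, Kh5, Kg5, Kh3, Bb8, Bc7, Bxh6, Bd6, Bg5, Be5, Bg3+, Bxe3+, Bh2, Ng3, Nxe3, Nh2, Nd2.
Count: 20.

20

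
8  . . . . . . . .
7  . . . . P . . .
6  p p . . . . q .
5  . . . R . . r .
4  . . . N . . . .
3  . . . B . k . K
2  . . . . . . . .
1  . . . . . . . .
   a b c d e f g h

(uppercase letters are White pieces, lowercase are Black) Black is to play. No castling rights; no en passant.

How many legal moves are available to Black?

3

Black to move; king on f3.
In check: yes, from the white knight on d4.
Legal moves: Kf4, Ke3, Kf2.
Count: 3.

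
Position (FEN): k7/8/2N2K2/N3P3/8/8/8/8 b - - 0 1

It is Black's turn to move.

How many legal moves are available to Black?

0

Black to move; king on a8.
In check: no.
Legal moves: none.
Count: 0.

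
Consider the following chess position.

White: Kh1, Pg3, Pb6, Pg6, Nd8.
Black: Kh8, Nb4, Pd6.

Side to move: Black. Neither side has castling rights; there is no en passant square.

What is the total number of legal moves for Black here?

9

Black to move; king on h8.
In check: no.
Legal moves: Kg8, Kg7, Nc6, Na6, Nd5, Nd3, Nc2, Na2, d5.
Count: 9.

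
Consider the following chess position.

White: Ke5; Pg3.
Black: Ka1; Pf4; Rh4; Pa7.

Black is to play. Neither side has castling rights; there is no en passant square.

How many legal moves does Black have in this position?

15

Black to move; king on a1.
In check: no.
Legal moves: Rh8, Rh7, Rh6, Rh5+, Rg4, Rh3, Rh2, Rh1, Kb2, Ka2, Kb1, fxg3, a6, f3, a5.
Count: 15.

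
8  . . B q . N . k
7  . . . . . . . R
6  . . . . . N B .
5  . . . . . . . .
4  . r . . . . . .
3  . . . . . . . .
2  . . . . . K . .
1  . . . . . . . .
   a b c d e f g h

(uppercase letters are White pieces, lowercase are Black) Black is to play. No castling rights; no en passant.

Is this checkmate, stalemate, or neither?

checkmate

Black to move; black king on h8.
In check: yes, from the white rook on h7.
King squares — g7: attacked by Rh7; h7: attacked by Nf6; g8: attacked by Nf6.
Legal moves for Black: none.
In check with no legal moves → checkmate.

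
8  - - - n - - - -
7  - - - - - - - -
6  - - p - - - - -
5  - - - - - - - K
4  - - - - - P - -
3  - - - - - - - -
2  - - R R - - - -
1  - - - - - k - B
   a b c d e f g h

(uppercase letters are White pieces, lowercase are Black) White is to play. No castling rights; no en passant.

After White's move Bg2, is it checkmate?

no

After Bg2: black king on f1; in check: yes, from the white bishop on g2.
Black has 2 legal replies: Kg1, Ke1.
In check but a legal move exists → not checkmate.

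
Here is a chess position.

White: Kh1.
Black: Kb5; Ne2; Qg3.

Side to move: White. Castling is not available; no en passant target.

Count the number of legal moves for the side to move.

0

White to move; king on h1.
In check: no.
Legal moves: none.
Count: 0.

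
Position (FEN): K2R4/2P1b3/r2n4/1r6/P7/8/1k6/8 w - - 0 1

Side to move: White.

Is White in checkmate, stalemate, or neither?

checkmate

White to move; white king on a8.
In check: yes, from the black rook on a6.
King squares — a7: attacked by Ra6; b7: attacked by Rb5; b8: attacked by Rb5.
Legal moves for White: none.
In check with no legal moves → checkmate.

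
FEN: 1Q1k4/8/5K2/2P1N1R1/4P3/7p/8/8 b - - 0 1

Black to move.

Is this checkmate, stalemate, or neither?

checkmate

Black to move; black king on d8.
In check: yes, from the white queen on b8.
King squares — c7: attacked by Qb8; d7: attacked by Ne5; e7: attacked by Kf6; c8: attacked by Qb8; e8: attacked by Qb8.
Legal moves for Black: none.
In check with no legal moves → checkmate.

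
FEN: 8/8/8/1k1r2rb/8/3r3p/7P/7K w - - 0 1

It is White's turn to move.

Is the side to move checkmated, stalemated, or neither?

White to move; white king on h1.
In check: no.
King squares — g1: attacked by Rg5; g2: attacked by Ph3; h2: own pawn.
Legal moves for White: none.
Not in check and no legal moves → stalemate.

stalemate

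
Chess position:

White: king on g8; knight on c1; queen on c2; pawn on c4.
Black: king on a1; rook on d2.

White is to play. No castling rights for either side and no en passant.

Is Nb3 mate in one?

yes

After Nb3: black king on a1; in check: yes, from the white knight on b3.
King squares — b1: attacked by Qc2; a2: attacked by Qc2; b2: attacked by Qc2.
Black has no legal moves → checkmate.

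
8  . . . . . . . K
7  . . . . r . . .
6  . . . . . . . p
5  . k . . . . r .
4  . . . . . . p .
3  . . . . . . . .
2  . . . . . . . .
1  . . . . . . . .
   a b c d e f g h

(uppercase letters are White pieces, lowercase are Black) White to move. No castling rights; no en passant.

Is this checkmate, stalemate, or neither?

White to move; white king on h8.
In check: no.
King squares — g7: attacked by Rg5; h7: attacked by Re7; g8: attacked by Rg5.
Legal moves for White: none.
Not in check and no legal moves → stalemate.

stalemate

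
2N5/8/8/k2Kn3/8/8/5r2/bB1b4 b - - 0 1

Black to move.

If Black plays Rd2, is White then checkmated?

After Rd2: white king on d5; in check: yes, from the black rook on d2.
White has 4 legal replies: Ke6, Kc5, Ke4, Bd3.
In check but a legal move exists → not checkmate.

no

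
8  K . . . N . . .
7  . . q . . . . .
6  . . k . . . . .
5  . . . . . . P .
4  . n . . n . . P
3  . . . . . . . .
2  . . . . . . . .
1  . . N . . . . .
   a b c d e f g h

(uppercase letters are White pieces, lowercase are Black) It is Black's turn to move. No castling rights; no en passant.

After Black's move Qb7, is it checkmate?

After Qb7: white king on a8; in check: yes, from the black queen on b7.
King squares — a7: attacked by Qb7; b7: attacked by Kc6; b8: attacked by Qb7.
White has no legal moves → checkmate.

yes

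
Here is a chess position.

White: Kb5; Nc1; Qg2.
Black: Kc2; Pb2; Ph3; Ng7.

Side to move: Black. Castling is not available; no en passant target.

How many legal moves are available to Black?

Black to move; king on c2.
In check: yes, from the white queen on g2.
Legal moves: Kc3, Kd1, Kxc1, Kb1, hxg2.
Count: 5.

5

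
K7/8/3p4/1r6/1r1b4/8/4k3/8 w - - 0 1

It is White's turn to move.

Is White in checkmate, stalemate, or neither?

White to move; white king on a8.
In check: no.
King squares — a7: attacked by Bd4; b7: attacked by Rb5; b8: attacked by Rb5.
Legal moves for White: none.
Not in check and no legal moves → stalemate.

stalemate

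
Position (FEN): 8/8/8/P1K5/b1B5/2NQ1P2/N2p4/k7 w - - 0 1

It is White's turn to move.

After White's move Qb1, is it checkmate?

yes

After Qb1: black king on a1; in check: yes, from the white queen on b1.
King squares — b1: attacked by Nc3; a2: attacked by Qb1; b2: attacked by Qb1.
Black has no legal moves → checkmate.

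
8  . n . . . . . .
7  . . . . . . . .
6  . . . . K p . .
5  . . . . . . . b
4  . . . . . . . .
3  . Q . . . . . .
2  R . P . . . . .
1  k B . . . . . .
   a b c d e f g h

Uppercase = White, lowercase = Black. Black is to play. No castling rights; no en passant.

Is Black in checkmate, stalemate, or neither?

Black to move; black king on a1.
In check: yes, from the white rook on a2.
King squares — b1: attacked by Qb3; a2: attacked by Bb1; b2: attacked by Ra2.
Legal moves for Black: none.
In check with no legal moves → checkmate.

checkmate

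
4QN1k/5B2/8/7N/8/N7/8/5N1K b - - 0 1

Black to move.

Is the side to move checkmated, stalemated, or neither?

stalemate

Black to move; black king on h8.
In check: no.
King squares — g7: attacked by Nh5; h7: attacked by Nf8; g8: attacked by Bf7.
Legal moves for Black: none.
Not in check and no legal moves → stalemate.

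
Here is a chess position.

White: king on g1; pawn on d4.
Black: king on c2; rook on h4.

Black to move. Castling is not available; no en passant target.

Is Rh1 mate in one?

no

After Rh1: white king on g1; in check: yes, from the black rook on h1.
White has 3 legal replies: Kg2, Kf2, Kxh1.
In check but a legal move exists → not checkmate.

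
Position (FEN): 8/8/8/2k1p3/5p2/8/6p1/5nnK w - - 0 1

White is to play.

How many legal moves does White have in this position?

White to move; king on h1.
In check: yes, from the black pawn on g2.
Legal moves: Kxg2, Kxg1.
Count: 2.

2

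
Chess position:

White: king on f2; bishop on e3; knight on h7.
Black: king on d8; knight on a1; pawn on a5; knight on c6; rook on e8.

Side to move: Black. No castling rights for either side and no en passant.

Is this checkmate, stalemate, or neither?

Black to move; black king on d8.
In check: no.
Legal moves for Black include: Rh8, Rg8, Rf8+, Re7, Re6, Re5, Re4, Rxe3, Kc8, Ke7, Kd7, Kc7, Nb8, Ne7, Na7, Ne5, Nd4, Nb4, ... (list truncated; more exist).
Black has legal moves and is not in check → neither.

neither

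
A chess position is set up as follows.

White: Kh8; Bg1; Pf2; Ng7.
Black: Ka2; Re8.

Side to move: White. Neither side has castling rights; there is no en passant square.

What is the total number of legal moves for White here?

2

White to move; king on h8.
In check: yes, from the black rook on e8.
Legal moves: Kh7, Nxe8.
Count: 2.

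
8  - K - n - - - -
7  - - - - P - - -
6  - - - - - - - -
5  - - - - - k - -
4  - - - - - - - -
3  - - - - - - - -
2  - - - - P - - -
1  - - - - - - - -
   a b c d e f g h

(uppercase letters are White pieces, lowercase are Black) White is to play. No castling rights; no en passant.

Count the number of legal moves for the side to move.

14

White to move; king on b8.
In check: no.
Legal moves: Kc8, Ka8, Kc7, Ka7, exd8=Q, exd8=R, exd8=B, exd8=N, e8=Q, e8=R, e8=B, e8=N, e3, e4+.
Count: 14.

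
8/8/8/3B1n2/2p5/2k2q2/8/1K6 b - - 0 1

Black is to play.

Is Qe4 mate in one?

no

After Qe4: white king on b1; in check: yes, from the black queen on e4.
White has 4 legal replies: Ka2, Kc1, Ka1, Bxe4.
In check but a legal move exists → not checkmate.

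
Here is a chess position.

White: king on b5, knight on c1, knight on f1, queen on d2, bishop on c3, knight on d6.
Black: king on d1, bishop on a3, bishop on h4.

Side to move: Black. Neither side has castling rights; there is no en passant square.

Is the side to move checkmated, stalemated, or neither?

Black to move; black king on d1.
In check: yes, from the white queen on d2.
King squares — c1: attacked by Qd2; e1: attacked by Qd2; c2: attacked by Qd2; d2: attacked by Nf1; e2: attacked by Nc1.
Legal moves for Black: none.
In check with no legal moves → checkmate.

checkmate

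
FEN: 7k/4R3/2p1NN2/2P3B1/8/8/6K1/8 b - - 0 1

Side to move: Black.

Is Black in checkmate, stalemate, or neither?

stalemate

Black to move; black king on h8.
In check: no.
King squares — g7: attacked by Ne6; h7: attacked by Nf6; g8: attacked by Nf6.
Legal moves for Black: none.
Not in check and no legal moves → stalemate.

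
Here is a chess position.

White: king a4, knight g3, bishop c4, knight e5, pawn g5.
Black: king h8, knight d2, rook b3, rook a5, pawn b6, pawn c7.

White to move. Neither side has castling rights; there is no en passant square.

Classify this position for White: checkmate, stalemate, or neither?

checkmate

White to move; white king on a4.
In check: yes, from the black rook on a5.
King squares — a3: attacked by Rb3; b3: attacked by Nd2; b4: attacked by Rb3; a5: attacked by Pb6; b5: attacked by Rb3.
Legal moves for White: none.
In check with no legal moves → checkmate.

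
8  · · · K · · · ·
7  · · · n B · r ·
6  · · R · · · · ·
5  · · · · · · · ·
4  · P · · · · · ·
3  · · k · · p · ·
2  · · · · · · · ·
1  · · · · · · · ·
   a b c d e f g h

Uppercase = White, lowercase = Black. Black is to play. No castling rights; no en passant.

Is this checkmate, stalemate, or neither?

Black to move; black king on c3.
In check: yes, from the white rook on c6.
Legal moves for Black: Kd4, Kd3, Kb3, Kd2, Kb2, Nc5.
Black is in check but has 6 legal moves → neither.

neither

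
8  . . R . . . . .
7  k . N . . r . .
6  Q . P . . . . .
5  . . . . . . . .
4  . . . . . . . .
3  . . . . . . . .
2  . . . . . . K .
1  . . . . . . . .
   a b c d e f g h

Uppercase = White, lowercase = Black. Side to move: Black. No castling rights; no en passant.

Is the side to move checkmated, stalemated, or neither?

checkmate

Black to move; black king on a7.
In check: yes, from the white queen on a6.
King squares — a6: attacked by Nc7; b6: attacked by Qa6; b7: attacked by Qa6; a8: attacked by Qa6; b8: attacked by Rc8.
Legal moves for Black: none.
In check with no legal moves → checkmate.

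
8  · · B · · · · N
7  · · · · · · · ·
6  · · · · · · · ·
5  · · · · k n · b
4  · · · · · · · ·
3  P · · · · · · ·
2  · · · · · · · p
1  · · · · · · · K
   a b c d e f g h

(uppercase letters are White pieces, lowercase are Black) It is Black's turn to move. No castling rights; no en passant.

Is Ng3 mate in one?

no

After Ng3: white king on h1; in check: yes, from the black knight on g3.
White has 2 legal replies: Kxh2, Kg2.
In check but a legal move exists → not checkmate.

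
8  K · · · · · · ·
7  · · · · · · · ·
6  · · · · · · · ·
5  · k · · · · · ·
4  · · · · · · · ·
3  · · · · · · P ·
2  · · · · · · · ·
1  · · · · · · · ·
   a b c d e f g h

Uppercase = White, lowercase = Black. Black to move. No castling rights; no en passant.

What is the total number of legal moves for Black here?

8

Black to move; king on b5.
In check: no.
Legal moves: Kc6, Kb6, Ka6, Kc5, Ka5, Kc4, Kb4, Ka4.
Count: 8.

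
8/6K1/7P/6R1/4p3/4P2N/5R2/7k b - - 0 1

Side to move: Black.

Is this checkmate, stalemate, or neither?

Black to move; black king on h1.
In check: no.
King squares — g1: attacked by Nh3; g2: attacked by Rf2; h2: attacked by Rf2.
Legal moves for Black: none.
Not in check and no legal moves → stalemate.

stalemate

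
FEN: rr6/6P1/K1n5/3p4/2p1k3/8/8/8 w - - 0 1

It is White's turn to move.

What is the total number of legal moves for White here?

0

White to move; king on a6.
In check: yes, from the black rook on a8.
Legal moves: none.
Count: 0.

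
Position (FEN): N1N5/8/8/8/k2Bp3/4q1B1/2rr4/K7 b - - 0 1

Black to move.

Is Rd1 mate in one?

yes

After Rd1: white king on a1; in check: yes, from the black rook on d1.
King squares — b1: attacked by Rd1; a2: attacked by Rc2; b2: attacked by Rc2.
White has no legal moves → checkmate.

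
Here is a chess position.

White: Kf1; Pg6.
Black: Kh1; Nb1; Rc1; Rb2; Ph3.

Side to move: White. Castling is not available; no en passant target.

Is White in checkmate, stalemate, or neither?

checkmate

White to move; white king on f1.
In check: yes, from the black rook on c1.
King squares — e1: attacked by Rc1; g1: attacked by Rc1; e2: attacked by Rb2; f2: attacked by Rb2; g2: attacked by Kh1.
Legal moves for White: none.
In check with no legal moves → checkmate.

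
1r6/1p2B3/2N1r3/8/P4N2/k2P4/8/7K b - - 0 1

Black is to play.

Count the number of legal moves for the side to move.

6

Black to move; king on a3.
In check: yes, from the white bishop on e7.
Legal moves: Kxa4, Kb3, Kb2, Ka2, Rxe7, Rd6.
Count: 6.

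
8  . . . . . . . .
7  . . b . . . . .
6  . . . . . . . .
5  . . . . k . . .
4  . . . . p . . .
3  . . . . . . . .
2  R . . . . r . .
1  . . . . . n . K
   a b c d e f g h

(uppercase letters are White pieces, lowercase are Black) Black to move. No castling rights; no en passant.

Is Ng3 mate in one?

no

After Ng3: white king on h1; in check: yes, from the black knight on g3.
White has 1 legal reply: Kg1.
In check but a legal move exists → not checkmate.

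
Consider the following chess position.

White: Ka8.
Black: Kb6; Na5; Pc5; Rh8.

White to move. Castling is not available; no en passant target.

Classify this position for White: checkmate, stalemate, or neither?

checkmate

White to move; white king on a8.
In check: yes, from the black rook on h8.
King squares — a7: attacked by Kb6; b7: attacked by Na5; b8: attacked by Rh8.
Legal moves for White: none.
In check with no legal moves → checkmate.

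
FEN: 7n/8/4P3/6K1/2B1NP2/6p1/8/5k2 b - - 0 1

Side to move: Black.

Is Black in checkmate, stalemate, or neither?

neither

Black to move; black king on f1.
In check: yes, from the white bishop on c4.
Legal moves for Black: Kg2, Kg1, Ke1.
Black is in check but has 3 legal moves → neither.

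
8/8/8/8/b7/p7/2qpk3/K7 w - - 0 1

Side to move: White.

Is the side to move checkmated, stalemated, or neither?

stalemate

White to move; white king on a1.
In check: no.
King squares — b1: attacked by Qc2; a2: attacked by Qc2; b2: attacked by Qc2.
Legal moves for White: none.
Not in check and no legal moves → stalemate.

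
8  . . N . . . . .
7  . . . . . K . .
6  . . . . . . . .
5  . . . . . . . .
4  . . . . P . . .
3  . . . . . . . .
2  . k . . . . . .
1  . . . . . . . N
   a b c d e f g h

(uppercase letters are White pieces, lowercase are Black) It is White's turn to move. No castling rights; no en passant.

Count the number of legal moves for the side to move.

15

White to move; king on f7.
In check: no.
Legal moves: Ne7, Na7, Nd6, Nb6, Kg8, Kf8, Ke8, Kg7, Ke7, Kg6, Kf6, Ke6, Ng3, Nf2, e5.
Count: 15.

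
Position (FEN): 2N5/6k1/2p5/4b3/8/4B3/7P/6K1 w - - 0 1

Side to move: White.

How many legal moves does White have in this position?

White to move; king on g1.
In check: no.
Legal moves: Ne7, Na7, Nd6, Nb6, Ba7, Bh6+, Bb6, Bg5, Bc5, Bf4, Bd4, Bf2, Bd2, Bc1, Kg2, Kf2, Kh1, Kf1, h3, h4.
Count: 20.

20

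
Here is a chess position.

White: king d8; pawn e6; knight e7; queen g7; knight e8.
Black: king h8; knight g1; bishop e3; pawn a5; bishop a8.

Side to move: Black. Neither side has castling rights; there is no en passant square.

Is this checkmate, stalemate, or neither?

checkmate

Black to move; black king on h8.
In check: yes, from the white queen on g7.
King squares — g7: attacked by Ne8; h7: attacked by Qg7; g8: attacked by Ne7.
Legal moves for Black: none.
In check with no legal moves → checkmate.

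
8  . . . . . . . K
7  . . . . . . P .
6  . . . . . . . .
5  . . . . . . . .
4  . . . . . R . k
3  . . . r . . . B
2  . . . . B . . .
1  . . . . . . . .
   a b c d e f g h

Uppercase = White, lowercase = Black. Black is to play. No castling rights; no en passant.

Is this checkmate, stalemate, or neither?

Black to move; black king on h4.
In check: yes, from the white rook on f4.
Legal moves for Black: Kg5, Kxh3, Kg3.
Black is in check but has 3 legal moves → neither.

neither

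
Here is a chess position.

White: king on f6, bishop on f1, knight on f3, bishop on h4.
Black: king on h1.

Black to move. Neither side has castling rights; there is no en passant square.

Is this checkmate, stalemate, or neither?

Black to move; black king on h1.
In check: no.
King squares — g1: attacked by Nf3; g2: attacked by Bf1; h2: attacked by Nf3.
Legal moves for Black: none.
Not in check and no legal moves → stalemate.

stalemate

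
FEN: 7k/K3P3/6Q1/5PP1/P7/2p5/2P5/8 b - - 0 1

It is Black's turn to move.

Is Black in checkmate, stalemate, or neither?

Black to move; black king on h8.
In check: no.
King squares — g7: attacked by Qg6; h7: attacked by Qg6; g8: attacked by Qg6.
Legal moves for Black: none.
Not in check and no legal moves → stalemate.

stalemate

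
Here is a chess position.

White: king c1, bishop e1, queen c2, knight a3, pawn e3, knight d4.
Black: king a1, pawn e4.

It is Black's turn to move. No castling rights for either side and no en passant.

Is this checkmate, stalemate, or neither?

stalemate

Black to move; black king on a1.
In check: no.
King squares — b1: attacked by Kc1; a2: attacked by Qc2; b2: attacked by Kc1.
Legal moves for Black: none.
Not in check and no legal moves → stalemate.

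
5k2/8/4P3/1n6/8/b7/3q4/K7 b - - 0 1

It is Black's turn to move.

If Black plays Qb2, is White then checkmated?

After Qb2: white king on a1; in check: yes, from the black queen on b2.
King squares — b1: attacked by Qb2; a2: attacked by Qb2; b2: attacked by Ba3.
White has no legal moves → checkmate.

yes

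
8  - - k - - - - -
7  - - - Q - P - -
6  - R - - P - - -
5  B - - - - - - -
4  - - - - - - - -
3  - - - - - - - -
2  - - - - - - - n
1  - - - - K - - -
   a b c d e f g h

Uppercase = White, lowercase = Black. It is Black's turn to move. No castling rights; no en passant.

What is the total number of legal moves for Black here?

0

Black to move; king on c8.
In check: yes, from the white queen on d7.
Legal moves: none.
Count: 0.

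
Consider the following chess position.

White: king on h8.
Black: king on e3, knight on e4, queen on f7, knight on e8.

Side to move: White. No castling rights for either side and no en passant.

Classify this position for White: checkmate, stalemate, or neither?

stalemate

White to move; white king on h8.
In check: no.
King squares — g7: attacked by Qf7; h7: attacked by Qf7; g8: attacked by Qf7.
Legal moves for White: none.
Not in check and no legal moves → stalemate.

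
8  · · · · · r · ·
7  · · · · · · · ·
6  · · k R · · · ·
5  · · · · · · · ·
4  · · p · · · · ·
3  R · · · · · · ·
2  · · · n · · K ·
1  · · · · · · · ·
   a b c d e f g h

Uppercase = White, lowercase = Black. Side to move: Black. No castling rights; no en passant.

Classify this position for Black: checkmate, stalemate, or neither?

Black to move; black king on c6.
In check: yes, from the white rook on d6.
King squares — b5: available; c5: available; d5: attacked by Rd6; b6: attacked by Rd6; d6: available; b7: available; c7: available; d7: attacked by Rd6.
Legal moves for Black: Kc7, Kb7, Kxd6, Kc5, Kb5.
Black is in check but has 5 legal moves → neither.

neither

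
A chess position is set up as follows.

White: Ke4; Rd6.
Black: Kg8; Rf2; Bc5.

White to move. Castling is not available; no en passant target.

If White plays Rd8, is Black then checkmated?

no

After Rd8: black king on g8; in check: yes, from the white rook on d8.
Black has 5 legal replies: Kh7, Kg7, Kf7, Bf8, Rf8.
In check but a legal move exists → not checkmate.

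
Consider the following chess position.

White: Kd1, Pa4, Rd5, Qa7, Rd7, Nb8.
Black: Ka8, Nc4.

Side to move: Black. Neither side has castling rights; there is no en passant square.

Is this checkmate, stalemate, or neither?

Black to move; black king on a8.
In check: yes, from the white queen on a7.
King squares — a7: attacked by Rd7; b7: attacked by Qa7; b8: attacked by Qa7.
Legal moves for Black: none.
In check with no legal moves → checkmate.

checkmate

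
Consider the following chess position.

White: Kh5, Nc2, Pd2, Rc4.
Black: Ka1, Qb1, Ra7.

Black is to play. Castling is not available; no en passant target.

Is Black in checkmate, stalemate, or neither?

neither

Black to move; black king on a1.
In check: yes, from the white knight on c2.
Legal moves for Black: Kb2, Ka2, Qxc2.
Black is in check but has 3 legal moves → neither.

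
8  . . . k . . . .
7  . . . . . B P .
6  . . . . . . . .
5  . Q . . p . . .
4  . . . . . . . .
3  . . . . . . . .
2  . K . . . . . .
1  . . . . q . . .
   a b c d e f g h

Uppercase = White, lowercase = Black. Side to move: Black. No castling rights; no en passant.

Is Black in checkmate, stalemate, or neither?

neither

Black to move; black king on d8.
In check: no.
Legal moves for Black include: Kc8, Ke7, Kc7, Qa5, Qh4, Qe4, Qb4+, Qg3, Qe3, Qc3+, Qf2+, Qe2+, Qd2+, Qh1, Qg1, Qf1, Qd1, Qc1+, ... (list truncated; more exist).
Black has legal moves and is not in check → neither.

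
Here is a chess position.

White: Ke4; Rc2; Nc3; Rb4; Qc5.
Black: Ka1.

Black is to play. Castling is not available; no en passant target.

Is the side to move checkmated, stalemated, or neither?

stalemate

Black to move; black king on a1.
In check: no.
King squares — b1: attacked by Nc3; a2: attacked by Rc2; b2: attacked by Rc2.
Legal moves for Black: none.
Not in check and no legal moves → stalemate.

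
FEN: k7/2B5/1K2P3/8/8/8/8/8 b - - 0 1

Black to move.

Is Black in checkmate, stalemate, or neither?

stalemate

Black to move; black king on a8.
In check: no.
King squares — a7: attacked by Kb6; b7: attacked by Kb6; b8: attacked by Bc7.
Legal moves for Black: none.
Not in check and no legal moves → stalemate.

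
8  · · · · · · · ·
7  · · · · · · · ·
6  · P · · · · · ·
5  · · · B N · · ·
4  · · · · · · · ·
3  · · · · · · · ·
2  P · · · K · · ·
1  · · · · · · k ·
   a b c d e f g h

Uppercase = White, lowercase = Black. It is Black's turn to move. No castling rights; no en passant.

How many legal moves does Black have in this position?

Black to move; king on g1.
In check: no.
Legal moves: Kh2.
Count: 1.

1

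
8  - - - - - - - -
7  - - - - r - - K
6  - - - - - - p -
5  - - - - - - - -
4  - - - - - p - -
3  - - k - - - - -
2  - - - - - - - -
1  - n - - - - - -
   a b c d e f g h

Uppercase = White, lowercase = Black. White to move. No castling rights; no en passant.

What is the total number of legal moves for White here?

White to move; king on h7.
In check: yes, from the black rook on e7.
Legal moves: Kh8, Kg8, Kh6, Kxg6.
Count: 4.

4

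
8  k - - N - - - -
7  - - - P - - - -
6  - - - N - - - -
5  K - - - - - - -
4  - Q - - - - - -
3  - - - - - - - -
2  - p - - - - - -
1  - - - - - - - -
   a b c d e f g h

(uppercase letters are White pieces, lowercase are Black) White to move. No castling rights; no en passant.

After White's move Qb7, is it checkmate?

yes

After Qb7: black king on a8; in check: yes, from the white queen on b7.
King squares — a7: attacked by Qb7; b7: attacked by Nd6; b8: attacked by Qb7.
Black has no legal moves → checkmate.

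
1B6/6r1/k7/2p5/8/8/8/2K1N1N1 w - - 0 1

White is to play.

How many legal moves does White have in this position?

19

White to move; king on c1.
In check: no.
Legal moves: Bc7, Ba7, Bd6, Be5, Bf4, Bg3, Bh2, Nh3, Ngf3, Ne2, Nef3, Nd3, Ng2, Nc2, Kd2, Kc2, Kb2, Kd1, Kb1.
Count: 19.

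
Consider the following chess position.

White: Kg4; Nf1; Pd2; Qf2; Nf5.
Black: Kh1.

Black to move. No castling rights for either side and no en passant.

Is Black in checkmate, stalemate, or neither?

stalemate

Black to move; black king on h1.
In check: no.
King squares — g1: attacked by Qf2; g2: attacked by Qf2; h2: attacked by Nf1.
Legal moves for Black: none.
Not in check and no legal moves → stalemate.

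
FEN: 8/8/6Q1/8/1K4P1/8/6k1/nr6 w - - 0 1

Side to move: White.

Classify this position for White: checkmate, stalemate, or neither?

White to move; white king on b4.
In check: yes, from the black rook on b1.
Legal moves for White: Kc5, Ka5, Kc4, Ka4, Kc3, Ka3, Qxb1.
White is in check but has 7 legal moves → neither.

neither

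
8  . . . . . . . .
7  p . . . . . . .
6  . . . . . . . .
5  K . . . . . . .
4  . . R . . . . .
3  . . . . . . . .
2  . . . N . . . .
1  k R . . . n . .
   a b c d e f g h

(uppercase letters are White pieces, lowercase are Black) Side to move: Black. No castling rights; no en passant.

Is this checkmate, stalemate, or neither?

neither

Black to move; black king on a1.
In check: yes, from the white rook on b1.
King squares — b1: attacked by Nd2; a2: available; b2: attacked by Rb1.
Legal moves for Black: Ka2.
Black is in check but has 1 legal move → neither.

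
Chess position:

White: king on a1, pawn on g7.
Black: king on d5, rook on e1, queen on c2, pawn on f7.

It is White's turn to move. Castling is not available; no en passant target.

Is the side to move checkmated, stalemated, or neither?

White to move; white king on a1.
In check: yes, from the black rook on e1.
King squares — b1: attacked by Re1; a2: attacked by Qc2; b2: attacked by Qc2.
Legal moves for White: none.
In check with no legal moves → checkmate.

checkmate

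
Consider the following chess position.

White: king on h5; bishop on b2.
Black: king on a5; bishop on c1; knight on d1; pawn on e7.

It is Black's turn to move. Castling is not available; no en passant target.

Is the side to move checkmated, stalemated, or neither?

Black to move; black king on a5.
In check: no.
Legal moves for Black: Kb6, Ka6, Kb5, Kb4, Ka4, Ne3, Nc3, Nf2, Nxb2, Bh6, Bg5, Bf4, Be3, Bd2, Bxb2, e6, e5.
Black has 17 legal moves and is not in check → neither.

neither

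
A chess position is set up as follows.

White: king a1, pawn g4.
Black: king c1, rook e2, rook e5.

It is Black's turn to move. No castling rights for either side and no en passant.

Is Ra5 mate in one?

After Ra5: white king on a1; in check: yes, from the black rook on a5.
King squares — b1: attacked by Kc1; a2: attacked by Re2; b2: attacked by Kc1.
White has no legal moves → checkmate.

yes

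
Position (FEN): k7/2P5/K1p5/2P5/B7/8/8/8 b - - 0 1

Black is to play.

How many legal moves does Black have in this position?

0

Black to move; king on a8.
In check: no.
Legal moves: none.
Count: 0.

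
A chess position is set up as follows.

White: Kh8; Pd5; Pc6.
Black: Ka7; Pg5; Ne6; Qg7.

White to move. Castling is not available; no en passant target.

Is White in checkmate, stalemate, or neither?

checkmate

White to move; white king on h8.
In check: yes, from the black queen on g7.
King squares — g7: attacked by Ne6; h7: attacked by Qg7; g8: attacked by Qg7.
Legal moves for White: none.
In check with no legal moves → checkmate.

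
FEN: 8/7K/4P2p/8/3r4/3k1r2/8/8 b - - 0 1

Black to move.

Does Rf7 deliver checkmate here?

no

After Rf7: white king on h7; in check: yes, from the black rook on f7.
White has 5 legal replies: Kh8, Kg8, Kxh6, Kg6, exf7.
In check but a legal move exists → not checkmate.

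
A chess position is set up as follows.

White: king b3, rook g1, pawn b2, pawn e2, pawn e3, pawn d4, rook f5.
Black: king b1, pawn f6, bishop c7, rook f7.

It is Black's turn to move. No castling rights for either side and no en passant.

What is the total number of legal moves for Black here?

0

Black to move; king on b1.
In check: yes, from the white rook on g1.
Legal moves: none.
Count: 0.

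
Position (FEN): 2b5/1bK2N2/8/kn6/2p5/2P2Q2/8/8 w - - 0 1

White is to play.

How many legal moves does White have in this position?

White to move; king on c7.
In check: yes, from the black knight on b5.
Legal moves: Kd8, Kb8.
Count: 2.

2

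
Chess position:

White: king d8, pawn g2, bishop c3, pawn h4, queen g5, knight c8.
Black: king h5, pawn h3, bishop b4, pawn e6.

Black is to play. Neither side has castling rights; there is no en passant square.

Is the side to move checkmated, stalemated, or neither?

checkmate

Black to move; black king on h5.
In check: yes, from the white queen on g5.
King squares — g4: attacked by Qg5; h4: attacked by Qg5; g5: attacked by Ph4; g6: attacked by Qg5; h6: attacked by Qg5.
Legal moves for Black: none.
In check with no legal moves → checkmate.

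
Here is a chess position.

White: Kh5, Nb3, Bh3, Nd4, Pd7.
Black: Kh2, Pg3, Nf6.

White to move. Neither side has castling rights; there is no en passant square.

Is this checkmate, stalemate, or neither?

neither

White to move; white king on h5.
In check: yes, from the black knight on f6.
Legal moves for White: Kh6, Kg6, Kg5, Kh4.
White is in check but has 4 legal moves → neither.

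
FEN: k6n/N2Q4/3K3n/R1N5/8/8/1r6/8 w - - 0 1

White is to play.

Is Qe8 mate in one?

no

After Qe8: black king on a8; in check: yes, from the white queen on e8.
Black has 1 legal reply: Rb8.
In check but a legal move exists → not checkmate.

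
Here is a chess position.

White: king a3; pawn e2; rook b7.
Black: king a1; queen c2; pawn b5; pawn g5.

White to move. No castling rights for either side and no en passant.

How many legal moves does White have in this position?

White to move; king on a3.
In check: no.
Legal moves: Rb8, Rh7, Rg7, Rf7, Re7, Rd7, Rc7, Ra7, Rb6, Rxb5, Kb4, e3, e4.
Count: 13.

13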